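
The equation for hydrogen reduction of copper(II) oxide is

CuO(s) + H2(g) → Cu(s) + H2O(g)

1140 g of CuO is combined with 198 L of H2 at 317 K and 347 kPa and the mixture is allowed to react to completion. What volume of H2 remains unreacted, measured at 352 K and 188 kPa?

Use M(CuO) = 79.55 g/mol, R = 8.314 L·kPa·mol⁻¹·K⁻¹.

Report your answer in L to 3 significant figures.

183 L

n(CuO) = 1140 / 79.55 = 14.33 mol
n(H2) = PV/RT = (347 × 198) / (8.314 × 317) = 26.07 mol
For 14.33 mol CuO, stoichiometry requires (1/1) × 14.33 = 14.33 mol H2; 26.07 mol is available, so CuO is limiting.
n(H2) consumed = (1/1) × 14.33 = 14.33 mol; remaining = 26.07 − 14.33 = 11.74 mol
V(H2) = nRT/P = 11.74 × 8.314 × 352 / 188 = 182.8 L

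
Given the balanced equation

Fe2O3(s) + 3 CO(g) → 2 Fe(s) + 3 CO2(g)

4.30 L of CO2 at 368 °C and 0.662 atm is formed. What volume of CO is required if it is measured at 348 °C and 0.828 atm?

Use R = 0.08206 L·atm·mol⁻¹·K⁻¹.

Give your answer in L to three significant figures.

3.33 L

n(CO2) = PV/RT = (0.662 × 4.30) / (0.08206 × 641.15) = 0.05410 mol
n(CO) = (3/3) × 0.05410 = 0.05410 mol
V = nRT/P = 0.05410 × 0.08206 × 621.15 / 0.828 = 3.330 L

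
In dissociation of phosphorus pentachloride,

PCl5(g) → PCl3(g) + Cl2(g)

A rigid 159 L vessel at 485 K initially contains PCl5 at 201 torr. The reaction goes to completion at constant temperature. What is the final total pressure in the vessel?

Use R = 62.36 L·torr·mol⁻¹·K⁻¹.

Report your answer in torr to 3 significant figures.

402 torr

Rigid vessel, constant T ⇒ P scales with total gas moles (1 → 2).
P_final = (2/1) × 201 = 402.0 torr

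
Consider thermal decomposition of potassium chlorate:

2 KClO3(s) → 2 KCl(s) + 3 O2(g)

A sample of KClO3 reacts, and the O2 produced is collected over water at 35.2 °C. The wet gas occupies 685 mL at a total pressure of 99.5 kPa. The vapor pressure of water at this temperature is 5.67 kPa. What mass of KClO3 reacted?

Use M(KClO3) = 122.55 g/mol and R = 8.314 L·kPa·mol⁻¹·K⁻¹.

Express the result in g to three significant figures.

2.05 g

P(O2) = 99.5 − 5.67 = 93.83 kPa
n(O2) = PV/RT = (93.83 × 0.6850) / (8.314 × 308.35) = 0.02507 mol
n(KClO3) = (2/3) × 0.02507 = 0.01671 mol
m(KClO3) = 0.01671 × 122.55 = 2.048 g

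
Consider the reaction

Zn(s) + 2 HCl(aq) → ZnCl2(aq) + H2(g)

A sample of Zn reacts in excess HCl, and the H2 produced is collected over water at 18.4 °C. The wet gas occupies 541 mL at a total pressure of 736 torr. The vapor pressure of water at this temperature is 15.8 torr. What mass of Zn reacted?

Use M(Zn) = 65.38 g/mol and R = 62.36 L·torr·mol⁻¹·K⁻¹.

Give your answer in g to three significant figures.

1.40 g

P(H2) = 736 − 15.8 = 720.2 torr
n(H2) = PV/RT = (720.2 × 0.5410) / (62.36 × 291.55) = 0.02143 mol
n(Zn) = (1/1) × 0.02143 = 0.02143 mol
m(Zn) = 0.02143 × 65.38 = 1.401 g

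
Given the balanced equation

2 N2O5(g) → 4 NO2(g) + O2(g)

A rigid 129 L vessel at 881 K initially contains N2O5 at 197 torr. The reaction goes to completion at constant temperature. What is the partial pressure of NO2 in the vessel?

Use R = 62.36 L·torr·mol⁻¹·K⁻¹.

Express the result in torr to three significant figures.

394 torr

n(N2O5)₀ = PV/RT = (197 × 129) / (62.36 × 881) = 0.4626 mol
n(NO2) = (4/2) × 0.4626 = 0.9252 mol
P(NO2) = nRT/V = 0.9252 × 62.36 × 881 / 129 = 394.0 torr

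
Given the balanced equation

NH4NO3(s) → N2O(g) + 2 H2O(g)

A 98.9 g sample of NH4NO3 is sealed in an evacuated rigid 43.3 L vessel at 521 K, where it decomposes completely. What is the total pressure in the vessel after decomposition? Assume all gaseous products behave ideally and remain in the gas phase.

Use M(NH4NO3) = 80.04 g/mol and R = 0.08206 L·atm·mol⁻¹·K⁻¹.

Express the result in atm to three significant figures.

n(NH4NO3) = 98.9 / 80.04 = 1.236 mol
n(gas produced) = (3/1) × 1.236 = 3.708 mol
P = nRT/V = 3.708 × 0.08206 × 521 / 43.3 = 3.661 atm

3.66 atm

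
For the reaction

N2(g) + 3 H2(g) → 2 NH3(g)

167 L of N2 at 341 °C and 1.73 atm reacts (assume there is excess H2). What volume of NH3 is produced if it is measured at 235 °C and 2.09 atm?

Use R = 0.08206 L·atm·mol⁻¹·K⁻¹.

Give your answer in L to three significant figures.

n(N2) = PV/RT = (1.73 × 167) / (0.08206 × 614.15) = 5.733 mol
n(NH3) = (2/1) × 5.733 = 11.47 mol
V = nRT/P = 11.47 × 0.08206 × 508.15 / 2.09 = 228.8 L

229 L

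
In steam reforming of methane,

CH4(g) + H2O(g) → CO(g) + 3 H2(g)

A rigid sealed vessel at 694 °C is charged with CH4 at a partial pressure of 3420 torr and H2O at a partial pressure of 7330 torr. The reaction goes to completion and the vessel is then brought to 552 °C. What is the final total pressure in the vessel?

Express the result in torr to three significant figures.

15000 torr

At constant V, partial pressures at 694 °C are proportional to moles, so apply stoichiometry directly to pressures.
P(H2O) required for 3420 torr of CH4 = (1/1) × 3420 = 3420 torr; available 7330 torr, so CH4 is limiting.
P(H2O) remaining = 7330 − (1/1) × 3420 = 3910 torr
P(gaseous products) = (1+3)/1 × 3420 = 13680 torr
P_total at 694 °C = 3910 + 13680 = 17590 torr
Scaling to 552 °C: P = 17590 × 825.15/967.15 = 15010 torr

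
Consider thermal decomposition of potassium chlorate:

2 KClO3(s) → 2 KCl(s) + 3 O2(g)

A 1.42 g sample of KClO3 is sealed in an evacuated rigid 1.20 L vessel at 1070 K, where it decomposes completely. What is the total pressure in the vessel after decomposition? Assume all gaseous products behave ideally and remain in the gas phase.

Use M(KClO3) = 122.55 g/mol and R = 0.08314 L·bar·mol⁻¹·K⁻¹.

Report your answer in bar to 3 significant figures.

1.29 bar

n(KClO3) = 1.42 / 122.55 = 0.01159 mol
n(gas produced) = (3/2) × 0.01159 = 0.01738 mol
P = nRT/V = 0.01738 × 0.08314 × 1070 / 1.20 = 1.288 bar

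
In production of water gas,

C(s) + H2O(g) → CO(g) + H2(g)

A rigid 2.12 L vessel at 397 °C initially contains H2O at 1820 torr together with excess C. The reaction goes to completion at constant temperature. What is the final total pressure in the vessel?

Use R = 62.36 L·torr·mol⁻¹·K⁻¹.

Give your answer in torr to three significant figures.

3640 torr

Since T and V are fixed, P_final/P_initial = n_final/n_initial = 2/1.
P_final = (2/1) × 1820 = 3640 torr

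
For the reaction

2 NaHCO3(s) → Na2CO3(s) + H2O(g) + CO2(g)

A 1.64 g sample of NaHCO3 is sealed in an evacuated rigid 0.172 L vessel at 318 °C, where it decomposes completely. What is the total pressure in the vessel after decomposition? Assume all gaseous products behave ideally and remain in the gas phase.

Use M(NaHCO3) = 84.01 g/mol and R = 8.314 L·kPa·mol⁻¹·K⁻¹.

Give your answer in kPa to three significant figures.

558 kPa

n(NaHCO3) = 1.64 / 84.01 = 0.01952 mol
n(gas produced) = (2/2) × 0.01952 = 0.01952 mol
P = nRT/V = 0.01952 × 8.314 × 591.15 / 0.172 = 557.8 kPa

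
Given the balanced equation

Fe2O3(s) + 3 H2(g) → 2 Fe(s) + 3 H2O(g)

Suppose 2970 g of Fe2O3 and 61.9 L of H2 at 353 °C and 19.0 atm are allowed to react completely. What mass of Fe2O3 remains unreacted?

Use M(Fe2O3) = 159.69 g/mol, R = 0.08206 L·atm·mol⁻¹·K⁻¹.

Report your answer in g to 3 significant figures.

n(Fe2O3) = 2970 / 159.69 = 18.60 mol
n(H2) = PV/RT = (19.0 × 61.9) / (0.08206 × 626.15) = 22.89 mol
For 18.60 mol Fe2O3, stoichiometry requires (3/1) × 18.60 = 55.80 mol H2; 22.89 mol is available, so H2 is limiting.
n(Fe2O3) consumed = (1/3) × 22.89 = 7.630 mol; remaining = 18.60 − 7.630 = 10.97 mol
m(Fe2O3) = 10.97 × 159.69 = 1752 g

1750 g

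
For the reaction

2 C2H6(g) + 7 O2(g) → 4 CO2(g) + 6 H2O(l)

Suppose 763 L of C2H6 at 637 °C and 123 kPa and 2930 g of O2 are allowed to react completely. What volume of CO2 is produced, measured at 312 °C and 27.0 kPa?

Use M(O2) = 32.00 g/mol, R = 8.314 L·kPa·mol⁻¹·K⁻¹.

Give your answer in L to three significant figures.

4470 L

n(C2H6) = PV/RT = (123 × 763) / (8.314 × 910.15) = 12.40 mol
n(O2) = 2930 / 32.00 = 91.56 mol
For 12.40 mol C2H6, stoichiometry requires (7/2) × 12.40 = 43.40 mol O2; 91.56 mol is available, so C2H6 is limiting.
n(CO2) = (4/2) × 12.40 = 24.80 mol
V(CO2) = nRT/P = 24.80 × 8.314 × 585.15 / 27.0 = 4469 L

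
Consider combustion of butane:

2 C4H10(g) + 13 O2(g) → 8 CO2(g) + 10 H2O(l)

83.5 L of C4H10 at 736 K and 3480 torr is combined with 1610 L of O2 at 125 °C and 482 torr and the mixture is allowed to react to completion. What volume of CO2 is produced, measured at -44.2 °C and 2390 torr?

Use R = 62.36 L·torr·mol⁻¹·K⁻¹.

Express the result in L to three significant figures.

n(C4H10) = PV/RT = (3480 × 83.5) / (62.36 × 736) = 6.331 mol
n(O2) = PV/RT = (482 × 1610) / (62.36 × 398.15) = 31.26 mol
For 6.331 mol C4H10, stoichiometry requires (13/2) × 6.331 = 41.15 mol O2; 31.26 mol is available, so O2 is limiting.
n(CO2) = (8/13) × 31.26 = 19.24 mol
V(CO2) = nRT/P = 19.24 × 62.36 × 228.95 / 2390 = 114.9 L

115 L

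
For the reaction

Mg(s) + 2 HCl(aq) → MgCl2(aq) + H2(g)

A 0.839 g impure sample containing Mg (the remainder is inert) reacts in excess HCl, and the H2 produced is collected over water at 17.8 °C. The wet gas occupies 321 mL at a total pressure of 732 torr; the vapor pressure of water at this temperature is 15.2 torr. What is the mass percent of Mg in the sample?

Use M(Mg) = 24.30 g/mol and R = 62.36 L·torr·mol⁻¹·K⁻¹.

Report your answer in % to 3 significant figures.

P(H2) = 732 − 15.2 = 716.8 torr
n(H2) = PV/RT = (716.8 × 0.3210) / (62.36 × 290.95) = 0.01268 mol
n(Mg) = (1/1) × 0.01268 = 0.01268 mol
m(Mg) = 0.01268 × 24.30 = 0.3081 g
%Mg = 0.3081 / 0.839 × 100 = 36.72%

36.7 %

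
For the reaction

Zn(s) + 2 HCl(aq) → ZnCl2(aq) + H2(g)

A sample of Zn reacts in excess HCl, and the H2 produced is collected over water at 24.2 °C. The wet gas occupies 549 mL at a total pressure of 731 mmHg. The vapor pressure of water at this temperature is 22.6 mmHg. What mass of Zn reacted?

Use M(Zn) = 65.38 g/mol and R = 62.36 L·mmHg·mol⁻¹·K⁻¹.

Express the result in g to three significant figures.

P(H2) = 731 − 22.6 = 708.4 mmHg
n(H2) = PV/RT = (708.4 × 0.5490) / (62.36 × 297.35) = 0.02097 mol
n(Zn) = (1/1) × 0.02097 = 0.02097 mol
m(Zn) = 0.02097 × 65.38 = 1.371 g

1.37 g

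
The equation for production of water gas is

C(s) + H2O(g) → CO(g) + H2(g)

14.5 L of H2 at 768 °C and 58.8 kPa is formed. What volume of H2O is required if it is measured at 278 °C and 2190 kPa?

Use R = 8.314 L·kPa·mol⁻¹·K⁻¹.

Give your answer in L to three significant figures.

0.206 L

n(H2) = PV/RT = (58.8 × 14.5) / (8.314 × 1041.15) = 0.09850 mol
n(H2O) = (1/1) × 0.09850 = 0.09850 mol
V = nRT/P = 0.09850 × 8.314 × 551.15 / 2190 = 0.2061 L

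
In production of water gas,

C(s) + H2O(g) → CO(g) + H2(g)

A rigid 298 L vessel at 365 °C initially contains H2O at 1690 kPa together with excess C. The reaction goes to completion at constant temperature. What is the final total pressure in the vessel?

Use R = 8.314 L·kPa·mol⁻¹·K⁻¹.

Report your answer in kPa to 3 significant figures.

3380 kPa

At constant T and V, P ∝ n(gas): 1 mol gas → 2 mol gas.
P_final = (2/1) × 1690 = 3380 kPa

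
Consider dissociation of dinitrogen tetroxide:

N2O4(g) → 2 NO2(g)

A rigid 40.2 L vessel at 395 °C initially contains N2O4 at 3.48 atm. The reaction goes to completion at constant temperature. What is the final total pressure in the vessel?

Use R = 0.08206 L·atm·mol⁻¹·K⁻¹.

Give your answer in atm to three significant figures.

6.96 atm

Rigid vessel, constant T ⇒ P scales with total gas moles (1 → 2).
P_final = (2/1) × 3.48 = 6.960 atm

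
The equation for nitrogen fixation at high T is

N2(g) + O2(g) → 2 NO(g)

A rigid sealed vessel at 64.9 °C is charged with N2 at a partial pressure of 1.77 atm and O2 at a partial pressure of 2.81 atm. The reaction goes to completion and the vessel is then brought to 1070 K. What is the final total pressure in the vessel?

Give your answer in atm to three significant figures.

At constant V, partial pressures at 64.9 °C are proportional to moles, so apply stoichiometry directly to pressures.
P(O2) required for 1.77 atm of N2 = (1/1) × 1.77 = 1.770 atm; available 2.81 atm, so N2 is limiting.
P(O2) remaining = 2.81 − (1/1) × 1.77 = 1.040 atm
P(gaseous products) = (2)/1 × 1.77 = 3.540 atm
P_total at 64.9 °C = 1.040 + 3.540 = 4.580 atm
Scaling to 1070 K: P = 4.580 × 1070/338.05 = 14.50 atm

14.5 atm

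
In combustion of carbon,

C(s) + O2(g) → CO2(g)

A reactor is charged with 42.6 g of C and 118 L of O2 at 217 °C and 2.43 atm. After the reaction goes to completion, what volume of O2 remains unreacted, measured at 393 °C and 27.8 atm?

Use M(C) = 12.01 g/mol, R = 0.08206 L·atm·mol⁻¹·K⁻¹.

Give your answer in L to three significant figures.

7.04 L

n(C) = 42.6 / 12.01 = 3.547 mol
n(O2) = PV/RT = (2.43 × 118) / (0.08206 × 490.15) = 7.129 mol
For 3.547 mol C, stoichiometry requires (1/1) × 3.547 = 3.547 mol O2; 7.129 mol is available, so C is limiting.
n(O2) consumed = (1/1) × 3.547 = 3.547 mol; remaining = 7.129 − 3.547 = 3.582 mol
V(O2) = nRT/P = 3.582 × 0.08206 × 666.15 / 27.8 = 7.043 L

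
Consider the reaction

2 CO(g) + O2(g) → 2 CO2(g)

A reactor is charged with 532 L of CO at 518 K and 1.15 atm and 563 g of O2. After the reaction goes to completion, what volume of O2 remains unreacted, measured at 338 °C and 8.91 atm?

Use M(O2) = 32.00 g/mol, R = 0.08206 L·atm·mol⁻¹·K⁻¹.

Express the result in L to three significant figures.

n(CO) = PV/RT = (1.15 × 532) / (0.08206 × 518) = 14.39 mol
n(O2) = 563 / 32.00 = 17.59 mol
For 14.39 mol CO, stoichiometry requires (1/2) × 14.39 = 7.195 mol O2; 17.59 mol is available, so CO is limiting.
n(O2) consumed = (1/2) × 14.39 = 7.195 mol; remaining = 17.59 − 7.195 = 10.39 mol
V(O2) = nRT/P = 10.39 × 0.08206 × 611.15 / 8.91 = 58.48 L

58.5 L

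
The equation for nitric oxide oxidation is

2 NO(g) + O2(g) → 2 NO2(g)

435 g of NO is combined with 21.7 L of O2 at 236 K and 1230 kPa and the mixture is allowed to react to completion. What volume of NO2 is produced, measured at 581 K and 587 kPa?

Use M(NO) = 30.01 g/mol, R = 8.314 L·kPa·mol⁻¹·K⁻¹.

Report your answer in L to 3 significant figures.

n(NO) = 435 / 30.01 = 14.50 mol
n(O2) = PV/RT = (1230 × 21.7) / (8.314 × 236) = 13.60 mol
For 14.50 mol NO, stoichiometry requires (1/2) × 14.50 = 7.250 mol O2; 13.60 mol is available, so NO is limiting.
n(NO2) = (2/2) × 14.50 = 14.50 mol
V(NO2) = nRT/P = 14.50 × 8.314 × 581 / 587 = 119.3 L

119 L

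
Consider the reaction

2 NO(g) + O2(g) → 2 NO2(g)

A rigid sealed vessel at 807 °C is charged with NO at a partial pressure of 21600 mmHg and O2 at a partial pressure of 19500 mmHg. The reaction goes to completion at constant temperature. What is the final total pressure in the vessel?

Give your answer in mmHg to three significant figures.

30300 mmHg

Because the vessel is rigid and T is held at 807 °C, work the stoichiometry in partial pressures (P_i = n_iRT/V).
P(O2) required for 21600 mmHg of NO = (1/2) × 21600 = 10800 mmHg; available 19500 mmHg, so NO is limiting.
P(O2) remaining = 19500 − (1/2) × 21600 = 8700 mmHg
P(gaseous products) = (2)/2 × 21600 = 21600 mmHg
P_total at 807 °C = 8700 + 21600 = 30300 mmHg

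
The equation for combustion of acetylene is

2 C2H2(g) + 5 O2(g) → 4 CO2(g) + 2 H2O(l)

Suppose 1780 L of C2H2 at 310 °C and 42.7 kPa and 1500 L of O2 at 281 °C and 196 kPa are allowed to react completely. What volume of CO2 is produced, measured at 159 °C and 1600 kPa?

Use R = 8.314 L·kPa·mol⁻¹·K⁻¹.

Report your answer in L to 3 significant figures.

n(C2H2) = PV/RT = (42.7 × 1780) / (8.314 × 583.15) = 15.68 mol
n(O2) = PV/RT = (196 × 1500) / (8.314 × 554.15) = 63.81 mol
For 15.68 mol C2H2, stoichiometry requires (5/2) × 15.68 = 39.20 mol O2; 63.81 mol is available, so C2H2 is limiting.
n(CO2) = (4/2) × 15.68 = 31.36 mol
V(CO2) = nRT/P = 31.36 × 8.314 × 432.15 / 1600 = 70.42 L

70.4 L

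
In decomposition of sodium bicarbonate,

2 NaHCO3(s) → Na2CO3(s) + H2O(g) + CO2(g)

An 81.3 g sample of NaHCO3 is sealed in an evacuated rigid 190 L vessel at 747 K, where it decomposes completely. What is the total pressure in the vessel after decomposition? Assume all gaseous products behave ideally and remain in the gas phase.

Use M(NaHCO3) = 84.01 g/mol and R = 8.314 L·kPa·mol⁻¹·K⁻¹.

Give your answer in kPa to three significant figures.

31.6 kPa

n(NaHCO3) = 81.3 / 84.01 = 0.9677 mol
n(gas produced) = (2/2) × 0.9677 = 0.9677 mol
P = nRT/V = 0.9677 × 8.314 × 747 / 190 = 31.63 kPa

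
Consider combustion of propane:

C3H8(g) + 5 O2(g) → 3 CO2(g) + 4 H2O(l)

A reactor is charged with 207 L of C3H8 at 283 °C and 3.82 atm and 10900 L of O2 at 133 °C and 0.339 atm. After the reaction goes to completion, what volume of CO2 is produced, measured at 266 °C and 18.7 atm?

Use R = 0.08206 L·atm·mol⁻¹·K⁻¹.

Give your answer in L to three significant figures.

123 L

n(C3H8) = PV/RT = (3.82 × 207) / (0.08206 × 556.15) = 17.33 mol
n(O2) = PV/RT = (0.339 × 10900) / (0.08206 × 406.15) = 110.9 mol
For 17.33 mol C3H8, stoichiometry requires (5/1) × 17.33 = 86.65 mol O2; 110.9 mol is available, so C3H8 is limiting.
n(CO2) = (3/1) × 17.33 = 51.99 mol
V(CO2) = nRT/P = 51.99 × 0.08206 × 539.15 / 18.7 = 123.0 L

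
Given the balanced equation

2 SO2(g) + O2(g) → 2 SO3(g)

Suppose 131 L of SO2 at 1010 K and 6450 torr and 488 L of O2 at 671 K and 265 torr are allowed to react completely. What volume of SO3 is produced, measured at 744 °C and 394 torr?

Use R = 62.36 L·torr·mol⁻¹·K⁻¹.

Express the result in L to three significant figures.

n(SO2) = PV/RT = (6450 × 131) / (62.36 × 1010) = 13.42 mol
n(O2) = PV/RT = (265 × 488) / (62.36 × 671) = 3.091 mol
For 13.42 mol SO2, stoichiometry requires (1/2) × 13.42 = 6.710 mol O2; 3.091 mol is available, so O2 is limiting.
n(SO3) = (2/1) × 3.091 = 6.182 mol
V(SO3) = nRT/P = 6.182 × 62.36 × 1017.15 / 394 = 995.2 L

995 L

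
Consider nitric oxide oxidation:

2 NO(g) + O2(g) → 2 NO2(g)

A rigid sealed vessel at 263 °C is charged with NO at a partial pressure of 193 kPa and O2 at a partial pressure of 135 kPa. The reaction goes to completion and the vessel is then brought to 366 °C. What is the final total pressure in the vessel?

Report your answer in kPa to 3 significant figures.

276 kPa

With V and T fixed, P_i ∝ n_i, so the mole ratios apply directly to partial pressures at 263 °C.
P(O2) required for 193 kPa of NO = (1/2) × 193 = 96.50 kPa; available 135 kPa, so NO is limiting.
P(O2) remaining = 135 − (1/2) × 193 = 38.50 kPa
P(gaseous products) = (2)/2 × 193 = 193.0 kPa
P_total at 263 °C = 38.50 + 193.0 = 231.5 kPa
Scaling to 366 °C: P = 231.5 × 639.15/536.15 = 276.0 kPa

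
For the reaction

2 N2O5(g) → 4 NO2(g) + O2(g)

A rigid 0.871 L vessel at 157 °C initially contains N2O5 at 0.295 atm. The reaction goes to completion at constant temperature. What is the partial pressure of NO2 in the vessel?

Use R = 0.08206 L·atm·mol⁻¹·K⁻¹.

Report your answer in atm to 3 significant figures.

0.590 atm

n(N2O5)₀ = PV/RT = (0.295 × 0.871) / (0.08206 × 430.15) = 0.007279 mol
n(NO2) = (4/2) × 0.007279 = 0.01456 mol
P(NO2) = nRT/V = 0.01456 × 0.08206 × 430.15 / 0.871 = 0.5901 atm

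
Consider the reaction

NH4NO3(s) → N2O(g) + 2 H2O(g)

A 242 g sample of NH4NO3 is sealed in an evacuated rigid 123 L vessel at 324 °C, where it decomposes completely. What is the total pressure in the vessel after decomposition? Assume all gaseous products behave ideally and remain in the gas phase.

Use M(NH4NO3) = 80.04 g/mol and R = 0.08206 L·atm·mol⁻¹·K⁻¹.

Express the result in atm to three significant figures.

3.61 atm

n(NH4NO3) = 242 / 80.04 = 3.023 mol
n(gas produced) = (3/1) × 3.023 = 9.069 mol
P = nRT/V = 9.069 × 0.08206 × 597.15 / 123 = 3.613 atm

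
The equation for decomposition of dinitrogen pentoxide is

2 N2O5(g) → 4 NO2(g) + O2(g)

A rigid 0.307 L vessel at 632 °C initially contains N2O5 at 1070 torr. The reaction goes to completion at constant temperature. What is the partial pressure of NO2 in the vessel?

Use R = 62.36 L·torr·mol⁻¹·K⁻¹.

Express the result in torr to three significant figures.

n(N2O5)₀ = PV/RT = (1070 × 0.307) / (62.36 × 905.15) = 0.005820 mol
n(NO2) = (4/2) × 0.005820 = 0.01164 mol
P(NO2) = nRT/V = 0.01164 × 62.36 × 905.15 / 0.307 = 2140 torr

2140 torr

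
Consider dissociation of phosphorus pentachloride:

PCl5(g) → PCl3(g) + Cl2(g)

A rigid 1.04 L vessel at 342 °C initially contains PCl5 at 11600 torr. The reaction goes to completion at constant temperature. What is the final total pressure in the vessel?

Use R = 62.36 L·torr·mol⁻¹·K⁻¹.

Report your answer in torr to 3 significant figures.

23200 torr

At constant T and V, P ∝ n(gas): 1 mol gas → 2 mol gas.
P_final = (2/1) × 11600 = 23200 torr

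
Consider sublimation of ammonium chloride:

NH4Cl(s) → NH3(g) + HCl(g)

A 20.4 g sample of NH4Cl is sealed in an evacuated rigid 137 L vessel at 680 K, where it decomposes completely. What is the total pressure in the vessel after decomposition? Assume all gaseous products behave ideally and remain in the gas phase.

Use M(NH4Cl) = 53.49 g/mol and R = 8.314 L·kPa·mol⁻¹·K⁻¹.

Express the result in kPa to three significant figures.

n(NH4Cl) = 20.4 / 53.49 = 0.3814 mol
n(gas produced) = (2/1) × 0.3814 = 0.7628 mol
P = nRT/V = 0.7628 × 8.314 × 680 / 137 = 31.48 kPa

31.5 kPa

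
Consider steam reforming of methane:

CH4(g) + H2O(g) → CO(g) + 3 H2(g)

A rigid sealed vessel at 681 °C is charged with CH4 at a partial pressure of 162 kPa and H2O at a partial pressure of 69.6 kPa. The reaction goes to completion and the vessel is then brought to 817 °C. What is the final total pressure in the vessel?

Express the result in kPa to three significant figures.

424 kPa

Because the vessel is rigid and T is held at 681 °C, work the stoichiometry in partial pressures (P_i = n_iRT/V).
P(H2O) required for 162 kPa of CH4 = (1/1) × 162 = 162.0 kPa; available 69.6 kPa, so H2O is limiting.
P(CH4) remaining = 162 − (1/1) × 69.6 = 92.40 kPa
P(gaseous products) = (1+3)/1 × 69.6 = 278.4 kPa
P_total at 681 °C = 92.40 + 278.4 = 370.8 kPa
Scaling to 817 °C: P = 370.8 × 1090.15/954.15 = 423.7 kPa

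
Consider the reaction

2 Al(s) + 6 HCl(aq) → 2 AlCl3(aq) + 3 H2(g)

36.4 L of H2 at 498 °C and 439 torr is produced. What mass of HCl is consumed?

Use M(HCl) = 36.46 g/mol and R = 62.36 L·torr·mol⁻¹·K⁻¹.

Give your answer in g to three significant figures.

n(H2) = PV/RT = (439 × 36.4) / (62.36 × 771.15) = 0.3323 mol
n(HCl) = (6/3) × 0.3323 = 0.6646 mol
m(HCl) = 0.6646 × 36.46 = 24.23 g

24.2 g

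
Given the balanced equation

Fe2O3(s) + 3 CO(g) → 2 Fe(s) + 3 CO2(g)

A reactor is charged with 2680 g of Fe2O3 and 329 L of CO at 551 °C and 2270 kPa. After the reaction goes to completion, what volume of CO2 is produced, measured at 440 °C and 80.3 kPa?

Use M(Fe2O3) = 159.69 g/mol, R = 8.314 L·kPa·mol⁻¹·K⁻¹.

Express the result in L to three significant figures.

n(Fe2O3) = 2680 / 159.69 = 16.78 mol
n(CO) = PV/RT = (2270 × 329) / (8.314 × 824.15) = 109.0 mol
For 16.78 mol Fe2O3, stoichiometry requires (3/1) × 16.78 = 50.34 mol CO; 109.0 mol is available, so Fe2O3 is limiting.
n(CO2) = (3/1) × 16.78 = 50.34 mol
V(CO2) = nRT/P = 50.34 × 8.314 × 713.15 / 80.3 = 3717 L

3720 L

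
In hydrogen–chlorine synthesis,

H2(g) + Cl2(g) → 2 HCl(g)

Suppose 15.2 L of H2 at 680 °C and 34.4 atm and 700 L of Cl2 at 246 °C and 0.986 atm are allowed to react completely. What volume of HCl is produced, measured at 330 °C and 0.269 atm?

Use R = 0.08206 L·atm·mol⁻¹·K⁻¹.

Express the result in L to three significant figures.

2460 L

n(H2) = PV/RT = (34.4 × 15.2) / (0.08206 × 953.15) = 6.685 mol
n(Cl2) = PV/RT = (0.986 × 700) / (0.08206 × 519.15) = 16.20 mol
For 6.685 mol H2, stoichiometry requires (1/1) × 6.685 = 6.685 mol Cl2; 16.20 mol is available, so H2 is limiting.
n(HCl) = (2/1) × 6.685 = 13.37 mol
V(HCl) = nRT/P = 13.37 × 0.08206 × 603.15 / 0.269 = 2460 L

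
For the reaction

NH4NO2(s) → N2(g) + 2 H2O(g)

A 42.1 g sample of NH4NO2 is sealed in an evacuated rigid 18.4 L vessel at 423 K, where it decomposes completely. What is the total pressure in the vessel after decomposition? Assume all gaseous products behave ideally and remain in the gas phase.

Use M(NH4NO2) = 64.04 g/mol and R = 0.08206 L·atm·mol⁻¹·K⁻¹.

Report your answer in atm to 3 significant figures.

3.72 atm

n(NH4NO2) = 42.1 / 64.04 = 0.6574 mol
n(gas produced) = (3/1) × 0.6574 = 1.972 mol
P = nRT/V = 1.972 × 0.08206 × 423 / 18.4 = 3.720 atm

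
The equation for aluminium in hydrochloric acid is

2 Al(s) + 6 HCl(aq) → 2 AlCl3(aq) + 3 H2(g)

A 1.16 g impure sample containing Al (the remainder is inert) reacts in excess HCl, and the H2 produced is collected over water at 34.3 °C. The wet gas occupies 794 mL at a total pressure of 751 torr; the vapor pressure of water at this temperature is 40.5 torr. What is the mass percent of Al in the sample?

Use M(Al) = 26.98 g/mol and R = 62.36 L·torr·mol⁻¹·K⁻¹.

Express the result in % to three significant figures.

P(H2) = 751 − 40.5 = 710.5 torr
n(H2) = PV/RT = (710.5 × 0.7940) / (62.36 × 307.45) = 0.02942 mol
n(Al) = (2/3) × 0.02942 = 0.01961 mol
m(Al) = 0.01961 × 26.98 = 0.5291 g
%Al = 0.5291 / 1.16 × 100 = 45.61%

45.6 %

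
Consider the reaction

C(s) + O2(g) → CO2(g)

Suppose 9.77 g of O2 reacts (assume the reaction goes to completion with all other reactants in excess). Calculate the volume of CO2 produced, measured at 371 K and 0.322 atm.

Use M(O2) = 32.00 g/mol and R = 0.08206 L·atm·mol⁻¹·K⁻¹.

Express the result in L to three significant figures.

28.9 L

n(O2) = 9.770 / 32.00 = 0.3053 mol
n(CO2) = (1/1) × 0.3053 = 0.3053 mol
V = nRT/P = 0.3053 × 0.08206 × 371 / 0.322 = 28.87 L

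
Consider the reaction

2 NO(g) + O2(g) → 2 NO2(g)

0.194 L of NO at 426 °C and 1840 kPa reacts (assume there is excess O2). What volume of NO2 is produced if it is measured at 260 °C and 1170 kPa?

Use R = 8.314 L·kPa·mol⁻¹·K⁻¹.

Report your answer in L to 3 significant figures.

n(NO) = PV/RT = (1840 × 0.194) / (8.314 × 699.15) = 0.06141 mol
n(NO2) = (2/2) × 0.06141 = 0.06141 mol
V = nRT/P = 0.06141 × 8.314 × 533.15 / 1170 = 0.2327 L

0.233 L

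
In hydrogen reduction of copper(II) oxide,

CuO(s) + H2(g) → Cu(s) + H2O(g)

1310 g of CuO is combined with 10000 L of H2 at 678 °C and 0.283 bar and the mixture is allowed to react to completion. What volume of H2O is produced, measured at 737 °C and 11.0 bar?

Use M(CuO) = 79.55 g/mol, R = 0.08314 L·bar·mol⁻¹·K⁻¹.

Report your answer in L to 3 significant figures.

126 L

n(CuO) = 1310 / 79.55 = 16.47 mol
n(H2) = PV/RT = (0.283 × 10000) / (0.08314 × 951.15) = 35.79 mol
For 16.47 mol CuO, stoichiometry requires (1/1) × 16.47 = 16.47 mol H2; 35.79 mol is available, so CuO is limiting.
n(H2O) = (1/1) × 16.47 = 16.47 mol
V(H2O) = nRT/P = 16.47 × 0.08314 × 1010.15 / 11.0 = 125.7 L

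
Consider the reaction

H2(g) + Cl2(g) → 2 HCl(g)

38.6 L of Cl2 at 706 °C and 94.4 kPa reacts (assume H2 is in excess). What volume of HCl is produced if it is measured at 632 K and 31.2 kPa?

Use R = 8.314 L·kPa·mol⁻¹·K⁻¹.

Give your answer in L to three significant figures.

n(Cl2) = PV/RT = (94.4 × 38.6) / (8.314 × 979.15) = 0.4476 mol
n(HCl) = (2/1) × 0.4476 = 0.8952 mol
V = nRT/P = 0.8952 × 8.314 × 632 / 31.2 = 150.8 L

151 L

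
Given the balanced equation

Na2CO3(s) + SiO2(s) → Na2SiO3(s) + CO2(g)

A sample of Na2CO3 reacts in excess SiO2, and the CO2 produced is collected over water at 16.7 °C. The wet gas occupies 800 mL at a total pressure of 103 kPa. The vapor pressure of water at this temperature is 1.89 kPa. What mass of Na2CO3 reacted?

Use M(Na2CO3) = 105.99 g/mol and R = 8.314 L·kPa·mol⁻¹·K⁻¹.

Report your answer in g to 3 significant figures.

P(CO2) = 103 − 1.89 = 101.1 kPa
n(CO2) = PV/RT = (101.1 × 0.8000) / (8.314 × 289.85) = 0.03356 mol
n(Na2CO3) = (1/1) × 0.03356 = 0.03356 mol
m(Na2CO3) = 0.03356 × 105.99 = 3.557 g

3.56 g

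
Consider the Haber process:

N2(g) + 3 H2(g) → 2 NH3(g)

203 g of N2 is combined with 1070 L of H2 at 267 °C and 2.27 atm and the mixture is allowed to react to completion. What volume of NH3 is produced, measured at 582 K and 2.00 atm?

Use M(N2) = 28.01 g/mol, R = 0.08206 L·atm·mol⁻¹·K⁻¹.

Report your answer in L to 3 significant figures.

346 L

n(N2) = 203 / 28.01 = 7.247 mol
n(H2) = PV/RT = (2.27 × 1070) / (0.08206 × 540.15) = 54.80 mol
For 7.247 mol N2, stoichiometry requires (3/1) × 7.247 = 21.74 mol H2; 54.80 mol is available, so N2 is limiting.
n(NH3) = (2/1) × 7.247 = 14.49 mol
V(NH3) = nRT/P = 14.49 × 0.08206 × 582 / 2.00 = 346.0 L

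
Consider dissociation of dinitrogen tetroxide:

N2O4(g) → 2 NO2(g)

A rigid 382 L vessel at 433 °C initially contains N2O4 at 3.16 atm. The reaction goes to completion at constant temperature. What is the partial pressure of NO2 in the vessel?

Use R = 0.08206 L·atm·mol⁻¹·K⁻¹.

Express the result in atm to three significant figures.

n(N2O4)₀ = PV/RT = (3.16 × 382) / (0.08206 × 706.15) = 20.83 mol
n(NO2) = (2/1) × 20.83 = 41.66 mol
P(NO2) = nRT/V = 41.66 × 0.08206 × 706.15 / 382 = 6.320 atm

6.32 atm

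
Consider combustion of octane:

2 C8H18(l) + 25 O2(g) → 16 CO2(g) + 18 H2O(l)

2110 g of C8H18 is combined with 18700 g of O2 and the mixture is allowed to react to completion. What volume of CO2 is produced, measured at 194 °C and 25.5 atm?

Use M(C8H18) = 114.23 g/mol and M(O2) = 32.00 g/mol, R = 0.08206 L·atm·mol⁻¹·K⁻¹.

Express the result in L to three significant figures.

n(C8H18) = 2110 / 114.23 = 18.47 mol
n(O2) = 18700 / 32.00 = 584.4 mol
For 18.47 mol C8H18, stoichiometry requires (25/2) × 18.47 = 230.9 mol O2; 584.4 mol is available, so C8H18 is limiting.
n(CO2) = (16/2) × 18.47 = 147.8 mol
V(CO2) = nRT/P = 147.8 × 0.08206 × 467.15 / 25.5 = 222.2 L

222 L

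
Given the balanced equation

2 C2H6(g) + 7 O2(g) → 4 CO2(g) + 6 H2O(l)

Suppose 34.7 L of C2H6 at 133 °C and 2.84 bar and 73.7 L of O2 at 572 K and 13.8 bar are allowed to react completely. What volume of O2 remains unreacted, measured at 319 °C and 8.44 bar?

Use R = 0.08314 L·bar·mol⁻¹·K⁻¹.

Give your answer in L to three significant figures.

n(C2H6) = PV/RT = (2.84 × 34.7) / (0.08314 × 406.15) = 2.918 mol
n(O2) = PV/RT = (13.8 × 73.7) / (0.08314 × 572) = 21.39 mol
For 2.918 mol C2H6, stoichiometry requires (7/2) × 2.918 = 10.21 mol O2; 21.39 mol is available, so C2H6 is limiting.
n(O2) consumed = (7/2) × 2.918 = 10.21 mol; remaining = 21.39 − 10.21 = 11.18 mol
V(O2) = nRT/P = 11.18 × 0.08314 × 592.15 / 8.44 = 65.21 L

65.2 L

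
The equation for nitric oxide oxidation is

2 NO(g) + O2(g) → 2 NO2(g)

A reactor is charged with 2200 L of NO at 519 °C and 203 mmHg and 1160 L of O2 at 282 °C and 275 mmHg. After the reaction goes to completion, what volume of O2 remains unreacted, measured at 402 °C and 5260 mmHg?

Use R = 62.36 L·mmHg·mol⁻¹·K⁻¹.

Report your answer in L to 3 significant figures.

37.6 L

n(NO) = PV/RT = (203 × 2200) / (62.36 × 792.15) = 9.041 mol
n(O2) = PV/RT = (275 × 1160) / (62.36 × 555.15) = 9.215 mol
For 9.041 mol NO, stoichiometry requires (1/2) × 9.041 = 4.521 mol O2; 9.215 mol is available, so NO is limiting.
n(O2) consumed = (1/2) × 9.041 = 4.521 mol; remaining = 9.215 − 4.521 = 4.694 mol
V(O2) = nRT/P = 4.694 × 62.36 × 675.15 / 5260 = 37.57 L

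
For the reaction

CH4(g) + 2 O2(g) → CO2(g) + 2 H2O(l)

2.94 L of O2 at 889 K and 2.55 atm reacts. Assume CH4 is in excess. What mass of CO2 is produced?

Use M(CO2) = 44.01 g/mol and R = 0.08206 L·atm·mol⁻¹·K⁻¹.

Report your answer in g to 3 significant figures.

n(O2) = PV/RT = (2.55 × 2.94) / (0.08206 × 889) = 0.1028 mol
n(CO2) = (1/2) × 0.1028 = 0.05140 mol
m(CO2) = 0.05140 × 44.01 = 2.262 g

2.26 g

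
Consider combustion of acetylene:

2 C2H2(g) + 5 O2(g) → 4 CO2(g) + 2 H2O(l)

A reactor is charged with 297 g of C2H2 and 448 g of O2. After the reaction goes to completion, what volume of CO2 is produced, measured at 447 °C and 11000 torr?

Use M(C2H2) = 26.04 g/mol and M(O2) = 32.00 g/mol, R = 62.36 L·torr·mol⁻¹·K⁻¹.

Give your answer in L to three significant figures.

n(C2H2) = 297 / 26.04 = 11.41 mol
n(O2) = 448 / 32.00 = 14.00 mol
For 11.41 mol C2H2, stoichiometry requires (5/2) × 11.41 = 28.52 mol O2; 14.00 mol is available, so O2 is limiting.
n(CO2) = (4/5) × 14.00 = 11.20 mol
V(CO2) = nRT/P = 11.20 × 62.36 × 720.15 / 11000 = 45.73 L

45.7 L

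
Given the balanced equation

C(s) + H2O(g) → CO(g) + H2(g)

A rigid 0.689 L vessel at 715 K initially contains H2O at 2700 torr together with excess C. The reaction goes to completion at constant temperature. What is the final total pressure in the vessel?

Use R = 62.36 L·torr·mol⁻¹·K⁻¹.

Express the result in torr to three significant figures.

At constant T and V, P ∝ n(gas): 1 mol gas → 2 mol gas.
P_final = (2/1) × 2700 = 5400 torr

5400 torr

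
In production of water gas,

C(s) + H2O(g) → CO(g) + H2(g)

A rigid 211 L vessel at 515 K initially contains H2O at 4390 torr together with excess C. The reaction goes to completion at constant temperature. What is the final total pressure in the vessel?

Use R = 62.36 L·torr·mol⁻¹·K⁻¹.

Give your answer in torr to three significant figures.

At constant T and V, P ∝ n(gas): 1 mol gas → 2 mol gas.
P_final = (2/1) × 4390 = 8780 torr

8780 torr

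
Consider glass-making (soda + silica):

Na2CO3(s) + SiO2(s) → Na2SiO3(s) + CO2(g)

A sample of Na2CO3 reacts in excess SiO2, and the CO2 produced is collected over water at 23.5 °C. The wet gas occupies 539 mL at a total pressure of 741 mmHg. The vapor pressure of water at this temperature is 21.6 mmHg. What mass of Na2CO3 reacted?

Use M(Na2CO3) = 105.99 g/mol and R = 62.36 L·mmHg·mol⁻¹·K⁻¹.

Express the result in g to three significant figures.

P(CO2) = 741 − 21.6 = 719.4 mmHg
n(CO2) = PV/RT = (719.4 × 0.5390) / (62.36 × 296.65) = 0.02096 mol
n(Na2CO3) = (1/1) × 0.02096 = 0.02096 mol
m(Na2CO3) = 0.02096 × 105.99 = 2.222 g

2.22 g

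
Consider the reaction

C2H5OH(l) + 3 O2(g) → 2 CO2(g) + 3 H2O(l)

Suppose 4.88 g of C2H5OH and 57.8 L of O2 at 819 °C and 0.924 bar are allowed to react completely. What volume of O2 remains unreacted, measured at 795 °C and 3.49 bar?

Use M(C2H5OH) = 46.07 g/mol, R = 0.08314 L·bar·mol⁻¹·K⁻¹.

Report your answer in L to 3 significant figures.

n(C2H5OH) = 4.88 / 46.07 = 0.1059 mol
n(O2) = PV/RT = (0.924 × 57.8) / (0.08314 × 1092.15) = 0.5882 mol
For 0.1059 mol C2H5OH, stoichiometry requires (3/1) × 0.1059 = 0.3177 mol O2; 0.5882 mol is available, so C2H5OH is limiting.
n(O2) consumed = (3/1) × 0.1059 = 0.3177 mol; remaining = 0.5882 − 0.3177 = 0.2705 mol
V(O2) = nRT/P = 0.2705 × 0.08314 × 1068.15 / 3.49 = 6.883 L

6.88 L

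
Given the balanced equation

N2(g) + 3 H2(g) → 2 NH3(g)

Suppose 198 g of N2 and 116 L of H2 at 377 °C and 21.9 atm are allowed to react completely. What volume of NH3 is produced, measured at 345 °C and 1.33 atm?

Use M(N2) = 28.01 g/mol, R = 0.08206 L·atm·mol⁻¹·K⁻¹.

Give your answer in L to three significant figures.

n(N2) = 198 / 28.01 = 7.069 mol
n(H2) = PV/RT = (21.9 × 116) / (0.08206 × 650.15) = 47.62 mol
For 7.069 mol N2, stoichiometry requires (3/1) × 7.069 = 21.21 mol H2; 47.62 mol is available, so N2 is limiting.
n(NH3) = (2/1) × 7.069 = 14.14 mol
V(NH3) = nRT/P = 14.14 × 0.08206 × 618.15 / 1.33 = 539.3 L

539 L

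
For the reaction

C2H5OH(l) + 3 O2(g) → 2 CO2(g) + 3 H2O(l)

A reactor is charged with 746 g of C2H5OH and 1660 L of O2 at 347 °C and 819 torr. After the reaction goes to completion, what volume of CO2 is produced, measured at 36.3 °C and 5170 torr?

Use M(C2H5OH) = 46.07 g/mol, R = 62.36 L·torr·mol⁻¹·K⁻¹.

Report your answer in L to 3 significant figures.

87.5 L

n(C2H5OH) = 746 / 46.07 = 16.19 mol
n(O2) = PV/RT = (819 × 1660) / (62.36 × 620.15) = 35.16 mol
For 16.19 mol C2H5OH, stoichiometry requires (3/1) × 16.19 = 48.57 mol O2; 35.16 mol is available, so O2 is limiting.
n(CO2) = (2/3) × 35.16 = 23.44 mol
V(CO2) = nRT/P = 23.44 × 62.36 × 309.45 / 5170 = 87.49 L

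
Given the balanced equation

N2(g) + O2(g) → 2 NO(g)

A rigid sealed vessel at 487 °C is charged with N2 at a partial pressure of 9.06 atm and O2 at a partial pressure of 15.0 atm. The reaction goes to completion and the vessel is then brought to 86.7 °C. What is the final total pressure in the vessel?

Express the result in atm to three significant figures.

With V and T fixed, P_i ∝ n_i, so the mole ratios apply directly to partial pressures at 487 °C.
P(O2) required for 9.06 atm of N2 = (1/1) × 9.06 = 9.060 atm; available 15.0 atm, so N2 is limiting.
P(O2) remaining = 15.0 − (1/1) × 9.06 = 5.940 atm
P(gaseous products) = (2)/1 × 9.06 = 18.12 atm
P_total at 487 °C = 5.940 + 18.12 = 24.06 atm
Scaling to 86.7 °C: P = 24.06 × 359.85/760.15 = 11.39 atm

11.4 atm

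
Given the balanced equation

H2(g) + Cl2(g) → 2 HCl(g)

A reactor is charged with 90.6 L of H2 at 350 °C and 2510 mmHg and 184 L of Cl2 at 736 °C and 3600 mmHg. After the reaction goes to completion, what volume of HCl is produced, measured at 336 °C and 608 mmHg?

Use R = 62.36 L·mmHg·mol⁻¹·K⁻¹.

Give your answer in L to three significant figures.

n(H2) = PV/RT = (2510 × 90.6) / (62.36 × 623.15) = 5.852 mol
n(Cl2) = PV/RT = (3600 × 184) / (62.36 × 1009.15) = 10.53 mol
For 5.852 mol H2, stoichiometry requires (1/1) × 5.852 = 5.852 mol Cl2; 10.53 mol is available, so H2 is limiting.
n(HCl) = (2/1) × 5.852 = 11.70 mol
V(HCl) = nRT/P = 11.70 × 62.36 × 609.15 / 608 = 731.0 L

731 L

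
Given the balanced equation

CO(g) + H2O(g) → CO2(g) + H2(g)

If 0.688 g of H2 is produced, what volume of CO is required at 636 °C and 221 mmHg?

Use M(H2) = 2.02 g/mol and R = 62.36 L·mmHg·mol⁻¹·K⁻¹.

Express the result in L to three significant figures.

87.4 L

n(H2) = 0.6880 / 2.02 = 0.3406 mol
n(CO) = (1/1) × 0.3406 = 0.3406 mol
V = nRT/P = 0.3406 × 62.36 × 909.15 / 221 = 87.38 L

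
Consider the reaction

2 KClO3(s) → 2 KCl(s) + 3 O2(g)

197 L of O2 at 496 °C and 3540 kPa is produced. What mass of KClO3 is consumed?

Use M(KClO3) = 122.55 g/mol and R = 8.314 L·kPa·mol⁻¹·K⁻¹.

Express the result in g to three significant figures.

8910 g

n(O2) = PV/RT = (3540 × 197) / (8.314 × 769.15) = 109.1 mol
n(KClO3) = (2/3) × 109.1 = 72.73 mol
m(KClO3) = 72.73 × 122.55 = 8913 g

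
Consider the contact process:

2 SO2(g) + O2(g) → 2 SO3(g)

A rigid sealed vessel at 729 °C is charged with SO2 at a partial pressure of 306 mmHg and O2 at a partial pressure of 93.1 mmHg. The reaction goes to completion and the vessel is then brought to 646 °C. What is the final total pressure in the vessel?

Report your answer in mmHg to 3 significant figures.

At constant V, partial pressures at 729 °C are proportional to moles, so apply stoichiometry directly to pressures.
P(O2) required for 306 mmHg of SO2 = (1/2) × 306 = 153.0 mmHg; available 93.1 mmHg, so O2 is limiting.
P(SO2) remaining = 306 − (2/1) × 93.1 = 119.8 mmHg
P(gaseous products) = (2)/1 × 93.1 = 186.2 mmHg
P_total at 729 °C = 119.8 + 186.2 = 306.0 mmHg
Scaling to 646 °C: P = 306.0 × 919.15/1002.15 = 280.7 mmHg

281 mmHg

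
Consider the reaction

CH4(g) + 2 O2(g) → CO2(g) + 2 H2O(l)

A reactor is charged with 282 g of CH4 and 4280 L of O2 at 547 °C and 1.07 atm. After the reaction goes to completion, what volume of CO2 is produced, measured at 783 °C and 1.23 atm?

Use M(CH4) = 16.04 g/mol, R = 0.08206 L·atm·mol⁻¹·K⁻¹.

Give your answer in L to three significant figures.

n(CH4) = 282 / 16.04 = 17.58 mol
n(O2) = PV/RT = (1.07 × 4280) / (0.08206 × 820.15) = 68.05 mol
For 17.58 mol CH4, stoichiometry requires (2/1) × 17.58 = 35.16 mol O2; 68.05 mol is available, so CH4 is limiting.
n(CO2) = (1/1) × 17.58 = 17.58 mol
V(CO2) = nRT/P = 17.58 × 0.08206 × 1056.15 / 1.23 = 1239 L

1240 L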